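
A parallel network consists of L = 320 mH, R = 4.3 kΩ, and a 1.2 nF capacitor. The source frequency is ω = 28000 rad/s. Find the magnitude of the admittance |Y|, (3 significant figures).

245 μS

X_L = ωL = 8960 Ω
X_C = 1/(ωC) = 29800 Ω
Parallel: admittances add. Y = 1/R + 1/(jωL) + jωC
Y = (0.000233 − j7.8e-05) S
|Y| = 0.000245 S → |Z| = 1/|Y| = 4080 Ω, ∠Z = −∠Y = 18.5°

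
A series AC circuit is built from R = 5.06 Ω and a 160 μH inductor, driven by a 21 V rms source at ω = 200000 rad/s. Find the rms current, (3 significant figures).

648 mA

X_L = ωL = 32.0 Ω
Z = 5.06 + j32.0 Ω
|Z| = √(5.06² + 32.0²) = 32.4 Ω
I = V/|Z| = 21/32.4 = 648 mA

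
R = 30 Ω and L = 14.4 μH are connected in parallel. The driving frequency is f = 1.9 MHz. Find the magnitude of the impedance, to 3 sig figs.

29.6 Ω

ω = 2πf = 1.194e+07 rad/s
X_L = ωL = 172 Ω
Parallel: admittances add. Y = 1/R + 1/(jωL)
Y = (0.0333 − j0.00582) S
|Y| = 0.0338 S → |Z| = 1/|Y| = 29.6 Ω, ∠Z = −∠Y = 9.90°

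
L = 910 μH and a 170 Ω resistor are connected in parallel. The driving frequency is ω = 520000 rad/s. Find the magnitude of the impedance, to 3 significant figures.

X_L = ωL = 473 Ω
Parallel: admittances add. Y = 1/R + 1/(jωL)
Y = (0.00588 − j0.00211) S
|Y| = 0.00625 S → |Z| = 1/|Y| = 160 Ω, ∠Z = −∠Y = 19.8°

160 Ω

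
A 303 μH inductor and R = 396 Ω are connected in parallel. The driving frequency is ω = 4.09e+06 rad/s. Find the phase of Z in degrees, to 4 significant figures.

17.72°

X_L = ωL = 1239 Ω
Parallel: admittances add. Y = 1/R + 1/(jωL)
Y = (0.002525 − j0.0008069) S
|Y| = 0.002651 S → |Z| = 1/|Y| = 377.2 Ω, ∠Z = −∠Y = 17.72°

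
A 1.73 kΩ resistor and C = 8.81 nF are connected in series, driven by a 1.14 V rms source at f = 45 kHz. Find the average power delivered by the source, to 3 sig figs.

ω = 2πf = 282700 rad/s
X_C = 1/(ωC) = 401 Ω
Z = 1730 − j401 Ω
|Z| = √(1730² + 401²) = 1780 Ω
∠Z = arctan(-401/1730) = -13.1°
I = V/|Z| = 642 μA
P = VI cos φ = 1.14 × 0.000642 × cos(-13.1°) = 713 μW

713 μW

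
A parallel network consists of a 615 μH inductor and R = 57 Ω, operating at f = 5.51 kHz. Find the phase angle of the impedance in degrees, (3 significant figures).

69.5°

ω = 2πf = 34620 rad/s
X_L = ωL = 21.3 Ω
Parallel: admittances add. Y = 1/R + 1/(jωL)
Y = (0.0175 − j0.0470) S
|Y| = 0.0501 S → |Z| = 1/|Y| = 19.9 Ω, ∠Z = −∠Y = 69.5°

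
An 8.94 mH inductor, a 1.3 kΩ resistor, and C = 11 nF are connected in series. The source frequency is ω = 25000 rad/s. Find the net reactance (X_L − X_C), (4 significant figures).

-3413 Ω

X_L = ωL = 223.5 Ω
X_C = 1/(ωC) = 3636 Ω
X = 223.5 − 3636 = -3413 Ω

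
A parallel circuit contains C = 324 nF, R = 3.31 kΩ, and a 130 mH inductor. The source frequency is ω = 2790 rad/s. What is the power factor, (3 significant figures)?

X_L = ωL = 363 Ω
X_C = 1/(ωC) = 1110 Ω
Parallel: admittances add. Y = 1/R + 1/(jωL) + jωC
Y = (0.000302 − j0.00185) S
|Y| = 0.00188 S → |Z| = 1/|Y| = 533 Ω, ∠Z = −∠Y = 80.7°
cos φ = cos(80.7°) = 0.161

0.161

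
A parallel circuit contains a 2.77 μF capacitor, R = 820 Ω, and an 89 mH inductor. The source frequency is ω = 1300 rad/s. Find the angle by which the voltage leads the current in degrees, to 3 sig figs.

76.4°

X_L = ωL = 116 Ω
X_C = 1/(ωC) = 278 Ω
Parallel: admittances add. Y = 1/R + 1/(jωL) + jωC
Y = (0.00122 − j0.00504) S
|Y| = 0.00519 S → |Z| = 1/|Y| = 193 Ω, ∠Z = −∠Y = 76.4°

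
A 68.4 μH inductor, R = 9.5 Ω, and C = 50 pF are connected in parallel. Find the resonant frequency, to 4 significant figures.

2.721 MHz

ω₀ = 1/√(LC) = 1/√(6.84e-05 × 5e-11) = 1.71e+07 rad/s
f₀ = ω₀/(2π) = 2.721 MHz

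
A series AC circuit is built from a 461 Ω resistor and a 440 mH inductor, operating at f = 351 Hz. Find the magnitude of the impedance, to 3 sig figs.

ω = 2πf = 2205 rad/s
X_L = ωL = 970 Ω
Z = 461 + j970 Ω
|Z| = √(461² + 970²) = 1070 Ω

1070 Ω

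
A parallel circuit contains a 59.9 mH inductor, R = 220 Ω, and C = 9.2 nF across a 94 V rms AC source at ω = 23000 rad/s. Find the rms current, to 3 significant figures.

430 mA

X_L = ωL = 1380 Ω
X_C = 1/(ωC) = 4730 Ω
Parallel: admittances add. Y = 1/R + 1/(jωL) + jωC
Y = (0.00455 − j0.000514) S
|Y| = 0.00457 S → |Z| = 1/|Y| = 219 Ω, ∠Z = −∠Y = 6.45°
I = V/|Z| = 94/219 = 430 mA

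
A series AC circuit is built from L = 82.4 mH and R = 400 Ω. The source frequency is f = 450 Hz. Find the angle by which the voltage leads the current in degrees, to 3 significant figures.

ω = 2πf = 2827 rad/s
X_L = ωL = 233 Ω
Z = 400 + j233 Ω
|Z| = √(400² + 233²) = 463 Ω
∠Z = arctan(233/400) = 30.2°

30.2°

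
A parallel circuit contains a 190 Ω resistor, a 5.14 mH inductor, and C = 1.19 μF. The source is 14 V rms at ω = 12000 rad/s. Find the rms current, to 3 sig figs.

X_L = ωL = 61.7 Ω
X_C = 1/(ωC) = 70.0 Ω
Parallel: admittances add. Y = 1/R + 1/(jωL) + jωC
Y = (0.00526 − j0.00193) S
|Y| = 0.00561 S → |Z| = 1/|Y| = 178 Ω, ∠Z = −∠Y = 20.2°
I = V/|Z| = 14/178 = 78.5 mA

78.5 mA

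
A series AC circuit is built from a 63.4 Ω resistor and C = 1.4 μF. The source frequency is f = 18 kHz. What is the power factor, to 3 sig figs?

0.995

ω = 2πf = 113100 rad/s
X_C = 1/(ωC) = 6.32 Ω
Z = 63.4 − j6.32 Ω
|Z| = √(63.4² + 6.32²) = 63.7 Ω
∠Z = arctan(-6.32/63.4) = -5.69°
cos φ = cos(-5.69°) = 0.995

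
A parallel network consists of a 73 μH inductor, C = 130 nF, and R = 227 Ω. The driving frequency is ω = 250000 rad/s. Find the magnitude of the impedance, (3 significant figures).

44.0 Ω

X_L = ωL = 18.2 Ω
X_C = 1/(ωC) = 30.8 Ω
Parallel: admittances add. Y = 1/R + 1/(jωL) + jωC
Y = (0.00441 − j0.0223) S
|Y| = 0.0227 S → |Z| = 1/|Y| = 44.0 Ω, ∠Z = −∠Y = 78.8°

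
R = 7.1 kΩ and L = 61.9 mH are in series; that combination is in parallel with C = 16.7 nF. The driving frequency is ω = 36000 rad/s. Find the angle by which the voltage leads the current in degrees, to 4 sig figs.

X_L = ωL = 2228 Ω
X_C = 1/(ωC) = 1663 Ω
Branch 1 (R+jX_L): Z₁ = 7100 + j2228 Ω, |Z₁| = 7441 Ω
Branch 2 (−jX_C): Z₂ = −j1663 Ω
Parallel: Z = Z₁Z₂/(Z₁+Z₂), |Z| = 1738 Ω, ∠Z = -77.13°

-77.13°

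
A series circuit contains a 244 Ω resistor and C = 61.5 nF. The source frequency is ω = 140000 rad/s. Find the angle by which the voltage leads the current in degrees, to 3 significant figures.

X_C = 1/(ωC) = 116 Ω
Z = 244 − j116 Ω
|Z| = √(244² + 116²) = 270 Ω
∠Z = arctan(-116/244) = -25.5°

-25.5°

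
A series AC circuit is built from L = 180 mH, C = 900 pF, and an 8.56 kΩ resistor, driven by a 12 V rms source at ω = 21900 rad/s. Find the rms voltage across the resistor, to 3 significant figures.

2.16 V

X_L = ωL = 3940 Ω
X_C = 1/(ωC) = 50700 Ω
Net reactance X = X_L − X_C = -46800 Ω
Z = 8560 − j46800 Ω
|Z| = √(8560² + 46800²) = 47600 Ω
I = V/|Z| = 252 μA
V_R = I·|Z_R| = 0.000252 × 8560 = 2.16 V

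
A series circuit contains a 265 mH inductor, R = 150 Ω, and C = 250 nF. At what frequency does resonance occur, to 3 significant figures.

618 Hz

ω₀ = 1/√(LC) = 1/√(0.265 × 2.5e-07) = 3885 rad/s
f₀ = ω₀/(2π) = 618 Hz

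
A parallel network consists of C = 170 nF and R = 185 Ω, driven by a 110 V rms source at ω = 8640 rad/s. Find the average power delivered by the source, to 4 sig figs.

X_C = 1/(ωC) = 680.8 Ω
Parallel: admittances add. Y = 1/R + jωC
Y = (0.005405 + j0.001469) S
|Y| = 0.005601 S → |Z| = 1/|Y| = 178.5 Ω, ∠Z = −∠Y = -15.20°
I = V/|Z| = 616.2 mA
P = VI cos φ = 110 × 0.6162 × cos(-15.20°) = 65.41 W

65.41 W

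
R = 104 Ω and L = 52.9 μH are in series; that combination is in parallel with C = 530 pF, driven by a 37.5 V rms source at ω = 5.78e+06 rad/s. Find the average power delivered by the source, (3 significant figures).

1.40 W

X_L = ωL = 306 Ω
X_C = 1/(ωC) = 326 Ω
Branch 1 (R+jX_L): Z₁ = 104 + j306 Ω, |Z₁| = 323 Ω
Branch 2 (−jX_C): Z₂ = −j326 Ω
Parallel: Z = Z₁Z₂/(Z₁+Z₂), |Z| = 994 Ω, ∠Z = -7.54°
I = V/|Z| = 37.7 mA
P = VI cos φ = 37.5 × 0.0377 × cos(-7.54°) = 1.40 W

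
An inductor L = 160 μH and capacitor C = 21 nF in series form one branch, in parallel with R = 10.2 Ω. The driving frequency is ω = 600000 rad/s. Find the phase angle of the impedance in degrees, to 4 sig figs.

31.52°

X_L = ωL = 96.00 Ω
X_C = 1/(ωC) = 79.37 Ω
Branch 1: Z₁ = R = 10.20 Ω
Branch 2 (series LC): Z₂ = j(X_L − X_C) = j16.63 Ω
Parallel: Z = Z₁Z₂/(Z₁+Z₂), |Z| = 8.696 Ω, ∠Z = 31.52°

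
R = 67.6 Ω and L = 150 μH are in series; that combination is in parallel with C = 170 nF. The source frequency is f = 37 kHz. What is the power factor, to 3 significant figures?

ω = 2πf = 232500 rad/s
X_L = ωL = 34.9 Ω
X_C = 1/(ωC) = 25.3 Ω
Branch 1 (R+jX_L): Z₁ = 67.6 + j34.9 Ω, |Z₁| = 76.1 Ω
Branch 2 (−jX_C): Z₂ = −j25.3 Ω
Parallel: Z = Z₁Z₂/(Z₁+Z₂), |Z| = 28.2 Ω, ∠Z = -70.8°
cos φ = cos(-70.8°) = 0.329

0.329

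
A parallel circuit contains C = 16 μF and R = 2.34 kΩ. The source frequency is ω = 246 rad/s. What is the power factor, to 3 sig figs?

0.108

X_C = 1/(ωC) = 254 Ω
Parallel: admittances add. Y = 1/R + jωC
Y = (0.000427 + j0.00394) S
|Y| = 0.00396 S → |Z| = 1/|Y| = 253 Ω, ∠Z = −∠Y = -83.8°
cos φ = cos(-83.8°) = 0.108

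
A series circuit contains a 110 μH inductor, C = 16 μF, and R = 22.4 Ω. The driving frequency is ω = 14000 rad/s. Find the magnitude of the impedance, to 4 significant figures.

22.59 Ω

X_L = ωL = 1.540 Ω
X_C = 1/(ωC) = 4.464 Ω
Net reactance X = X_L − X_C = -2.924 Ω
Z = 22.40 − j2.924 Ω
|Z| = √(22.40² + 2.924²) = 22.59 Ω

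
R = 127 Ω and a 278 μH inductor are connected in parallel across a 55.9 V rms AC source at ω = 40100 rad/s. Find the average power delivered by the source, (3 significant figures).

24.6 W

X_L = ωL = 11.1 Ω
Parallel: admittances add. Y = 1/R + 1/(jωL)
Y = (0.00787 − j0.0897) S
|Y| = 0.0900 S → |Z| = 1/|Y| = 11.1 Ω, ∠Z = −∠Y = 85.0°
I = V/|Z| = 5.03 A
P = VI cos φ = 55.9 × 5.03 × cos(85.0°) = 24.6 W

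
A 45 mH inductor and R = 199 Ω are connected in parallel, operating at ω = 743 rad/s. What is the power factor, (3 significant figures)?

0.166

X_L = ωL = 33.4 Ω
Parallel: admittances add. Y = 1/R + 1/(jωL)
Y = (0.00503 − j0.0299) S
|Y| = 0.0303 S → |Z| = 1/|Y| = 33.0 Ω, ∠Z = −∠Y = 80.5°
cos φ = cos(80.5°) = 0.166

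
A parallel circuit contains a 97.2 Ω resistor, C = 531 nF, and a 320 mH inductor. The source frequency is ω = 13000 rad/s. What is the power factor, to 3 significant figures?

X_L = ωL = 4160 Ω
X_C = 1/(ωC) = 145 Ω
Parallel: admittances add. Y = 1/R + 1/(jωL) + jωC
Y = (0.0103 + j0.00666) S
|Y| = 0.0123 S → |Z| = 1/|Y| = 81.6 Ω, ∠Z = −∠Y = -32.9°
cos φ = cos(-32.9°) = 0.839

0.839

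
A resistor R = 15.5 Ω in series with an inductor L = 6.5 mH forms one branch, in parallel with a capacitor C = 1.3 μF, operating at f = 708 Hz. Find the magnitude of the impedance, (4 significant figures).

39.17 Ω

ω = 2πf = 4448 rad/s
X_L = ωL = 28.92 Ω
X_C = 1/(ωC) = 172.9 Ω
Branch 1 (R+jX_L): Z₁ = 15.50 + j28.92 Ω, |Z₁| = 32.81 Ω
Branch 2 (−jX_C): Z₂ = −j172.9 Ω
Parallel: Z = Z₁Z₂/(Z₁+Z₂), |Z| = 39.17 Ω, ∠Z = 55.66°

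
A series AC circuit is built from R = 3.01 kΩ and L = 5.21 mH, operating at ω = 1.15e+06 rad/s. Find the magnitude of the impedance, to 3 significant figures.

X_L = ωL = 5990 Ω
Z = 3010 + j5990 Ω
|Z| = √(3010² + 5990²) = 6710 Ω

6710 Ω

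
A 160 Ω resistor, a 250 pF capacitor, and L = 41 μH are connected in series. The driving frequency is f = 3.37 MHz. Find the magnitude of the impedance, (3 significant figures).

ω = 2πf = 2.117e+07 rad/s
X_L = ωL = 868 Ω
X_C = 1/(ωC) = 189 Ω
Net reactance X = X_L − X_C = 679 Ω
Z = 160 + j679 Ω
|Z| = √(160² + 679²) = 698 Ω

698 Ω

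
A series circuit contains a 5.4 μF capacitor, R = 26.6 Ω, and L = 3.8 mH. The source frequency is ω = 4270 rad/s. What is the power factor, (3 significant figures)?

0.700

X_L = ωL = 16.2 Ω
X_C = 1/(ωC) = 43.4 Ω
Net reactance X = X_L − X_C = -27.1 Ω
Z = 26.6 − j27.1 Ω
|Z| = √(26.6² + 27.1²) = 38.0 Ω
∠Z = arctan(-27.1/26.6) = -45.6°
cos φ = cos(-45.6°) = 0.700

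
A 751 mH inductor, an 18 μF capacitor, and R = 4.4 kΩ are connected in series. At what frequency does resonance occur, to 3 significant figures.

ω₀ = 1/√(LC) = 1/√(0.751 × 1.8e-05) = 272.0 rad/s
f₀ = ω₀/(2π) = 43.3 Hz

43.3 Hz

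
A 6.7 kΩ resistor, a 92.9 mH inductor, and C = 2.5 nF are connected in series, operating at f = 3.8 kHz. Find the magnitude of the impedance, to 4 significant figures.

16000 Ω

ω = 2πf = 23880 rad/s
X_L = ωL = 2218 Ω
X_C = 1/(ωC) = 16750 Ω
Net reactance X = X_L − X_C = -14540 Ω
Z = 6700 − j14540 Ω
|Z| = √(6700² + 14540²) = 16000 Ω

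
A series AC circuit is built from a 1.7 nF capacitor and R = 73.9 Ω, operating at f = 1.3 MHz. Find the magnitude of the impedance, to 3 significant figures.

103 Ω

ω = 2πf = 8.168e+06 rad/s
X_C = 1/(ωC) = 72.0 Ω
Z = 73.9 − j72.0 Ω
|Z| = √(73.9² + 72.0²) = 103 Ω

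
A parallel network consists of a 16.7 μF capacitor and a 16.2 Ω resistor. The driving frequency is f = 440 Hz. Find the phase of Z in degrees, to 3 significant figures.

-36.8°

ω = 2πf = 2765 rad/s
X_C = 1/(ωC) = 21.7 Ω
Parallel: admittances add. Y = 1/R + jωC
Y = (0.0617 + j0.0462) S
|Y| = 0.0771 S → |Z| = 1/|Y| = 13.0 Ω, ∠Z = −∠Y = -36.8°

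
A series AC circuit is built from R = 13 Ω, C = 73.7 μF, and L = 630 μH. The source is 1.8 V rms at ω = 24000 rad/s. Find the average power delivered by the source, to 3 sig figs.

111 mW

X_L = ωL = 15.1 Ω
X_C = 1/(ωC) = 0.565 Ω
Net reactance X = X_L − X_C = 14.6 Ω
Z = 13.0 + j14.6 Ω
|Z| = √(13.0² + 14.6²) = 19.5 Ω
∠Z = arctan(14.6/13.0) = 48.2°
I = V/|Z| = 92.2 mA
P = VI cos φ = 1.8 × 0.0922 × cos(48.2°) = 111 mW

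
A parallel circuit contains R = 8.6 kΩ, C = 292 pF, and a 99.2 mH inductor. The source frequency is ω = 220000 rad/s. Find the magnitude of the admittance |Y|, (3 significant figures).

X_L = ωL = 21800 Ω
X_C = 1/(ωC) = 15600 Ω
Parallel: admittances add. Y = 1/R + 1/(jωL) + jωC
Y = (0.000116 + j1.84e-05) S
|Y| = 0.000118 S → |Z| = 1/|Y| = 8490 Ω, ∠Z = −∠Y = -9.00°

118 μS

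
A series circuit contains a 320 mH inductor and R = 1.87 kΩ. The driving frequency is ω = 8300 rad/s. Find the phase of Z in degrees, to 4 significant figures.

X_L = ωL = 2656 Ω
Z = 1870 + j2656 Ω
|Z| = √(1870² + 2656²) = 3248 Ω
∠Z = arctan(2656/1870) = 54.85°

54.85°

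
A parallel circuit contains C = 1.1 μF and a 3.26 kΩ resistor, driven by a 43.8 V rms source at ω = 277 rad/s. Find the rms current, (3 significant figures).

18.9 mA

X_C = 1/(ωC) = 3280 Ω
Parallel: admittances add. Y = 1/R + jωC
Y = (0.000307 + j0.000305) S
|Y| = 0.000432 S → |Z| = 1/|Y| = 2310 Ω, ∠Z = −∠Y = -44.8°
I = V/|Z| = 43.8/2310 = 18.9 mA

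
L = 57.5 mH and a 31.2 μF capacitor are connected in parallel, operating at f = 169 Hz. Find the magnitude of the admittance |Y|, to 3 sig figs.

16.8 mS

ω = 2πf = 1062 rad/s
X_L = ωL = 61.1 Ω
X_C = 1/(ωC) = 30.2 Ω
Parallel: admittances add. Y = 1/(jωL) + jωC
Y = (0 + j0.0168) S
|Y| = 0.0168 S → |Z| = 1/|Y| = 59.7 Ω, ∠Z = −∠Y = -90.0°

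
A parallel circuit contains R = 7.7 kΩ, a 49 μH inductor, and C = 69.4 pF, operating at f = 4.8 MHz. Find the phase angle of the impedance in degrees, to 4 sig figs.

-84.76°

ω = 2πf = 3.016e+07 rad/s
X_L = ωL = 1478 Ω
X_C = 1/(ωC) = 477.8 Ω
Parallel: admittances add. Y = 1/R + 1/(jωL) + jωC
Y = (0.0001299 + j0.001416) S
|Y| = 0.001422 S → |Z| = 1/|Y| = 703.1 Ω, ∠Z = −∠Y = -84.76°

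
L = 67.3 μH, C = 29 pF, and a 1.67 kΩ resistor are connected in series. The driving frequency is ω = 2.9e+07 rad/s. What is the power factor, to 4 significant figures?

0.9096

X_L = ωL = 1952 Ω
X_C = 1/(ωC) = 1189 Ω
Net reactance X = X_L − X_C = 762.6 Ω
Z = 1670 + j762.6 Ω
|Z| = √(1670² + 762.6²) = 1836 Ω
∠Z = arctan(762.6/1670) = 24.54°
cos φ = cos(24.54°) = 0.9096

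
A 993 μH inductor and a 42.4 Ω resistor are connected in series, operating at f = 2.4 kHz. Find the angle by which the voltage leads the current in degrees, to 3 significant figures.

ω = 2πf = 15080 rad/s
X_L = ωL = 15.0 Ω
Z = 42.4 + j15.0 Ω
|Z| = √(42.4² + 15.0²) = 45.0 Ω
∠Z = arctan(15.0/42.4) = 19.5°

19.5°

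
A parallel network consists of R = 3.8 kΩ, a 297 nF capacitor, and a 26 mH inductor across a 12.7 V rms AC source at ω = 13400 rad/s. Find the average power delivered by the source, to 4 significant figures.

X_L = ωL = 348.4 Ω
X_C = 1/(ωC) = 251.3 Ω
Parallel: admittances add. Y = 1/R + 1/(jωL) + jωC
Y = (0.0002632 + j0.001110) S
|Y| = 0.001140 S → |Z| = 1/|Y| = 876.9 Ω, ∠Z = −∠Y = -76.66°
I = V/|Z| = 14.48 mA
P = VI cos φ = 12.7 × 0.01448 × cos(-76.66°) = 42.44 mW

42.44 mW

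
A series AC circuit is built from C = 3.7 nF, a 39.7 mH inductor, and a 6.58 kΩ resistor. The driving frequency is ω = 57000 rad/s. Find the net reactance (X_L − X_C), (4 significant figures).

X_L = ωL = 2263 Ω
X_C = 1/(ωC) = 4742 Ω
X = 2263 − 4742 = -2479 Ω

-2479 Ω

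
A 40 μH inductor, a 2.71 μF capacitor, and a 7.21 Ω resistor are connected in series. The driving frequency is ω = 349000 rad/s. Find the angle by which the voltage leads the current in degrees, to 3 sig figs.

X_L = ωL = 14.0 Ω
X_C = 1/(ωC) = 1.06 Ω
Net reactance X = X_L − X_C = 12.9 Ω
Z = 7.21 + j12.9 Ω
|Z| = √(7.21² + 12.9²) = 14.8 Ω
∠Z = arctan(12.9/7.21) = 60.8°

60.8°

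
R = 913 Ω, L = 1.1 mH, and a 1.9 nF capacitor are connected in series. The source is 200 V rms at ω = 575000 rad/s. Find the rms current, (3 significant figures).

X_L = ωL = 632 Ω
X_C = 1/(ωC) = 915 Ω
Net reactance X = X_L − X_C = -283 Ω
Z = 913 − j283 Ω
|Z| = √(913² + 283²) = 956 Ω
I = V/|Z| = 200/956 = 209 mA

209 mA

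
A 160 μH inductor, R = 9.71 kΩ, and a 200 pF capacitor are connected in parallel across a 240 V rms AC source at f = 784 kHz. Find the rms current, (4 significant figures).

ω = 2πf = 4.926e+06 rad/s
X_L = ωL = 788.2 Ω
X_C = 1/(ωC) = 1015 Ω
Parallel: admittances add. Y = 1/R + 1/(jωL) + jωC
Y = (0.0001030 − j0.0002836) S
|Y| = 0.0003017 S → |Z| = 1/|Y| = 3315 Ω, ∠Z = −∠Y = 70.04°
I = V/|Z| = 240/3315 = 72.41 mA

72.41 mA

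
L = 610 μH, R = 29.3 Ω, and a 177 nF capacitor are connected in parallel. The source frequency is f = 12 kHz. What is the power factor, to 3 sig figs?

ω = 2πf = 75400 rad/s
X_L = ωL = 46.0 Ω
X_C = 1/(ωC) = 74.9 Ω
Parallel: admittances add. Y = 1/R + 1/(jωL) + jωC
Y = (0.0341 − j0.00840) S
|Y| = 0.0351 S → |Z| = 1/|Y| = 28.5 Ω, ∠Z = −∠Y = 13.8°
cos φ = cos(13.8°) = 0.971

0.971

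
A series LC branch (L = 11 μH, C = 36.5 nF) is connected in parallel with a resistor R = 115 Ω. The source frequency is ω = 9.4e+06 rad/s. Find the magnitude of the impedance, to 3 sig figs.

75.7 Ω

X_L = ωL = 103 Ω
X_C = 1/(ωC) = 2.91 Ω
Branch 1: Z₁ = R = 115 Ω
Branch 2 (series LC): Z₂ = j(X_L − X_C) = j100 Ω
Parallel: Z = Z₁Z₂/(Z₁+Z₂), |Z| = 75.7 Ω, ∠Z = 48.9°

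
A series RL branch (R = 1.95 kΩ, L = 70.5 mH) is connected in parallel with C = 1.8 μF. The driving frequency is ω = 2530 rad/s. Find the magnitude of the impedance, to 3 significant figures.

X_L = ωL = 178 Ω
X_C = 1/(ωC) = 220 Ω
Branch 1 (R+jX_L): Z₁ = 1950 + j178 Ω, |Z₁| = 1960 Ω
Branch 2 (−jX_C): Z₂ = −j220 Ω
Parallel: Z = Z₁Z₂/(Z₁+Z₂), |Z| = 220 Ω, ∠Z = -83.6°

220 Ω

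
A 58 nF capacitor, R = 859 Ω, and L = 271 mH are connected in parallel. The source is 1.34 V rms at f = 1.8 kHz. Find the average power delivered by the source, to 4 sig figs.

2.090 mW

ω = 2πf = 11310 rad/s
X_L = ωL = 3065 Ω
X_C = 1/(ωC) = 1524 Ω
Parallel: admittances add. Y = 1/R + 1/(jωL) + jωC
Y = (0.001164 + j0.0003297) S
|Y| = 0.001210 S → |Z| = 1/|Y| = 826.5 Ω, ∠Z = −∠Y = -15.81°
I = V/|Z| = 1.621 mA
P = VI cos φ = 1.34 × 0.001621 × cos(-15.81°) = 2.090 mW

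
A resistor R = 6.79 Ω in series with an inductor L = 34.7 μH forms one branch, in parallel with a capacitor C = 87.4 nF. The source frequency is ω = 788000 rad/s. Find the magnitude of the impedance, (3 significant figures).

X_L = ωL = 27.3 Ω
X_C = 1/(ωC) = 14.5 Ω
Branch 1 (R+jX_L): Z₁ = 6.79 + j27.3 Ω, |Z₁| = 28.2 Ω
Branch 2 (−jX_C): Z₂ = −j14.5 Ω
Parallel: Z = Z₁Z₂/(Z₁+Z₂), |Z| = 28.2 Ω, ∠Z = -76.0°

28.2 Ω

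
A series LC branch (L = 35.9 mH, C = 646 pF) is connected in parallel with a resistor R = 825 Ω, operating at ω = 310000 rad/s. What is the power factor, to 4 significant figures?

X_L = ωL = 11130 Ω
X_C = 1/(ωC) = 4994 Ω
Branch 1: Z₁ = R = 825.0 Ω
Branch 2 (series LC): Z₂ = j(X_L − X_C) = j6135 Ω
Parallel: Z = Z₁Z₂/(Z₁+Z₂), |Z| = 817.6 Ω, ∠Z = 7.658°
cos φ = cos(7.658°) = 0.9911

0.9911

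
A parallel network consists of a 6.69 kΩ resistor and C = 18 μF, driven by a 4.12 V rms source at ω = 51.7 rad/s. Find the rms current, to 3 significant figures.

3.88 mA

X_C = 1/(ωC) = 1070 Ω
Parallel: admittances add. Y = 1/R + jωC
Y = (0.000149 + j0.000931) S
|Y| = 0.000943 S → |Z| = 1/|Y| = 1060 Ω, ∠Z = −∠Y = -80.9°
I = V/|Z| = 4.12/1060 = 3.88 mA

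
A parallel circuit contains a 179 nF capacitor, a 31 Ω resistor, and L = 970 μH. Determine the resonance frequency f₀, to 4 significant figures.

ω₀ = 1/√(LC) = 1/√(0.00097 × 1.79e-07) = 75890 rad/s
f₀ = ω₀/(2π) = 12.08 kHz

12.08 kHz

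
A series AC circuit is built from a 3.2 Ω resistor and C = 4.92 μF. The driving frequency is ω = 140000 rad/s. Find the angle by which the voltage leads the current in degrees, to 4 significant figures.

X_C = 1/(ωC) = 1.452 Ω
Z = 3.200 − j1.452 Ω
|Z| = √(3.200² + 1.452²) = 3.514 Ω
∠Z = arctan(-1.452/3.200) = -24.40°

-24.40°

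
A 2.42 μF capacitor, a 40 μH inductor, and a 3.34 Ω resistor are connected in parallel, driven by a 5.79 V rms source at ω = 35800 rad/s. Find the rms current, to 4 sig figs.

3.943 A

X_L = ωL = 1.432 Ω
X_C = 1/(ωC) = 11.54 Ω
Parallel: admittances add. Y = 1/R + 1/(jωL) + jωC
Y = (0.2994 − j0.6117) S
|Y| = 0.6810 S → |Z| = 1/|Y| = 1.468 Ω, ∠Z = −∠Y = 63.92°
I = V/|Z| = 5.79/1.468 = 3.943 A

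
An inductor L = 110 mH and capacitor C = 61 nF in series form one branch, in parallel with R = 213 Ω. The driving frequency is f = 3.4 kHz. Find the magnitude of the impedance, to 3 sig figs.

ω = 2πf = 21360 rad/s
X_L = ωL = 2350 Ω
X_C = 1/(ωC) = 767 Ω
Branch 1: Z₁ = R = 213 Ω
Branch 2 (series LC): Z₂ = j(X_L − X_C) = j1580 Ω
Parallel: Z = Z₁Z₂/(Z₁+Z₂), |Z| = 211 Ω, ∠Z = 7.67°

211 Ω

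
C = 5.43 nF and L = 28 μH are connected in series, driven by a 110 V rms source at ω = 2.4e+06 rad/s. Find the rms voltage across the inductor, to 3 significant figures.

775 V

X_L = ωL = 67.2 Ω
X_C = 1/(ωC) = 76.7 Ω
Net reactance X = X_L − X_C = -9.53 Ω
Z = − j9.53 Ω
|Z| = √(0² + 9.53²) = 9.53 Ω
I = V/|Z| = 11.5 A
V_L = I·|Z_L| = 11.5 × 67.2 = 775 V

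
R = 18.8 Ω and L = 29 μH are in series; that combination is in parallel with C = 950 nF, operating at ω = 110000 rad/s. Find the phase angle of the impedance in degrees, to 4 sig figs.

-61.63°

X_L = ωL = 3.190 Ω
X_C = 1/(ωC) = 9.569 Ω
Branch 1 (R+jX_L): Z₁ = 18.80 + j3.190 Ω, |Z₁| = 19.07 Ω
Branch 2 (−jX_C): Z₂ = −j9.569 Ω
Parallel: Z = Z₁Z₂/(Z₁+Z₂), |Z| = 9.191 Ω, ∠Z = -61.63°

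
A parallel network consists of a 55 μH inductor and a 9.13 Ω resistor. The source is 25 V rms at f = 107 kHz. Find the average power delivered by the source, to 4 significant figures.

ω = 2πf = 672300 rad/s
X_L = ωL = 36.98 Ω
Parallel: admittances add. Y = 1/R + 1/(jωL)
Y = (0.1095 − j0.02704) S
|Y| = 0.1128 S → |Z| = 1/|Y| = 8.864 Ω, ∠Z = −∠Y = 13.87°
I = V/|Z| = 2.820 A
P = VI cos φ = 25 × 2.820 × cos(13.87°) = 68.46 W

68.46 W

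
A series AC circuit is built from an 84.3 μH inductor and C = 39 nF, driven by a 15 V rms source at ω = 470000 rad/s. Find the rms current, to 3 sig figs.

X_L = ωL = 39.6 Ω
X_C = 1/(ωC) = 54.6 Ω
Net reactance X = X_L − X_C = -14.9 Ω
Z = − j14.9 Ω
|Z| = √(0² + 14.9²) = 14.9 Ω
I = V/|Z| = 15/14.9 = 1.00 A

1.00 A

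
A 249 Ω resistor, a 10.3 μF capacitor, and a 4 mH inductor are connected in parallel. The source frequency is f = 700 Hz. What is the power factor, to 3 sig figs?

ω = 2πf = 4398 rad/s
X_L = ωL = 17.6 Ω
X_C = 1/(ωC) = 22.1 Ω
Parallel: admittances add. Y = 1/R + 1/(jωL) + jωC
Y = (0.00402 − j0.0115) S
|Y| = 0.0122 S → |Z| = 1/|Y| = 81.8 Ω, ∠Z = −∠Y = 70.8°
cos φ = cos(70.8°) = 0.329

0.329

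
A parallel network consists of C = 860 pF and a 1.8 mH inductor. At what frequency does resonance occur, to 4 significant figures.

127.9 kHz

ω₀ = 1/√(LC) = 1/√(0.0018 × 8.6e-10) = 803700 rad/s
f₀ = ω₀/(2π) = 127.9 kHz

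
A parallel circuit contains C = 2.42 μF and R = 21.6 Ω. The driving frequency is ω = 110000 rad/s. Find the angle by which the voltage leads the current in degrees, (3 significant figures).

-80.1°

X_C = 1/(ωC) = 3.76 Ω
Parallel: admittances add. Y = 1/R + jωC
Y = (0.0463 + j0.266) S
|Y| = 0.270 S → |Z| = 1/|Y| = 3.70 Ω, ∠Z = −∠Y = -80.1°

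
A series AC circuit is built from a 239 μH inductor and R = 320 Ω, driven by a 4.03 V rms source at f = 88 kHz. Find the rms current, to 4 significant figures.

11.64 mA

ω = 2πf = 552900 rad/s
X_L = ωL = 132.1 Ω
Z = 320.0 + j132.1 Ω
|Z| = √(320.0² + 132.1²) = 346.2 Ω
I = V/|Z| = 4.03/346.2 = 11.64 mA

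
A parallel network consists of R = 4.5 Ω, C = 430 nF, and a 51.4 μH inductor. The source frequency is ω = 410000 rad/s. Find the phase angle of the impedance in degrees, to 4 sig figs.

-30.11°

X_L = ωL = 21.07 Ω
X_C = 1/(ωC) = 5.672 Ω
Parallel: admittances add. Y = 1/R + 1/(jωL) + jωC
Y = (0.2222 + j0.1288) S
|Y| = 0.2569 S → |Z| = 1/|Y| = 3.893 Ω, ∠Z = −∠Y = -30.11°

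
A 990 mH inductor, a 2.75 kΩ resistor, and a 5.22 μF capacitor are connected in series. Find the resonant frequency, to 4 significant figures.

ω₀ = 1/√(LC) = 1/√(0.99 × 5.22e-06) = 439.9 rad/s
f₀ = ω₀/(2π) = 70.01 Hz

70.01 Hz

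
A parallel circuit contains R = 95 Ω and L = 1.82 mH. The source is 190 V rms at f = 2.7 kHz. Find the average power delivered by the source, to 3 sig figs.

ω = 2πf = 16960 rad/s
X_L = ωL = 30.9 Ω
Parallel: admittances add. Y = 1/R + 1/(jωL)
Y = (0.0105 − j0.0324) S
|Y| = 0.0341 S → |Z| = 1/|Y| = 29.4 Ω, ∠Z = −∠Y = 72.0°
I = V/|Z| = 6.47 A
P = VI cos φ = 190 × 6.47 × cos(72.0°) = 380 W

380 W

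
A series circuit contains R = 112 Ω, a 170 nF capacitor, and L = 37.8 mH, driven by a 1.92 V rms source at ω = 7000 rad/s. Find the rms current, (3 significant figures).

X_L = ωL = 265 Ω
X_C = 1/(ωC) = 840 Ω
Net reactance X = X_L − X_C = -576 Ω
Z = 112 − j576 Ω
|Z| = √(112² + 576²) = 587 Ω
I = V/|Z| = 1.92/587 = 3.27 mA

3.27 mA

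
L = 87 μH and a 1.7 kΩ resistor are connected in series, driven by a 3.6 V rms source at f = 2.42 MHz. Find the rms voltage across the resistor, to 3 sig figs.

2.84 V

ω = 2πf = 1.521e+07 rad/s
X_L = ωL = 1320 Ω
Z = 1700 + j1320 Ω
|Z| = √(1700² + 1320²) = 2150 Ω
I = V/|Z| = 1.67 mA
V_R = I·|Z_R| = 0.00167 × 1700 = 2.84 V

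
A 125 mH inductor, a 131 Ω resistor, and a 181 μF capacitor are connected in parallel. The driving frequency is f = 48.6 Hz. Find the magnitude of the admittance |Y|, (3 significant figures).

30.1 mS

ω = 2πf = 305.4 rad/s
X_L = ωL = 38.2 Ω
X_C = 1/(ωC) = 18.1 Ω
Parallel: admittances add. Y = 1/R + 1/(jωL) + jωC
Y = (0.00763 + j0.0291) S
|Y| = 0.0301 S → |Z| = 1/|Y| = 33.3 Ω, ∠Z = −∠Y = -75.3°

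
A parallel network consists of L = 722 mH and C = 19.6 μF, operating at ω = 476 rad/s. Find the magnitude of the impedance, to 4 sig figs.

155.8 Ω

X_L = ωL = 343.7 Ω
X_C = 1/(ωC) = 107.2 Ω
Parallel: admittances add. Y = 1/(jωL) + jωC
Y = (0 + j0.006420) S
|Y| = 0.006420 S → |Z| = 1/|Y| = 155.8 Ω, ∠Z = −∠Y = -90.00°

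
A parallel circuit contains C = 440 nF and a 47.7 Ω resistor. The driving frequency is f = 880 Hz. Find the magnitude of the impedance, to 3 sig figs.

47.4 Ω

ω = 2πf = 5529 rad/s
X_C = 1/(ωC) = 411 Ω
Parallel: admittances add. Y = 1/R + jωC
Y = (0.0210 + j0.00243) S
|Y| = 0.0211 S → |Z| = 1/|Y| = 47.4 Ω, ∠Z = −∠Y = -6.62°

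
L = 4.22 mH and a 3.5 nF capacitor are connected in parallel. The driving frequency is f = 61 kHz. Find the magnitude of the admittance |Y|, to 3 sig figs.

723 μS

ω = 2πf = 383300 rad/s
X_L = ωL = 1620 Ω
X_C = 1/(ωC) = 745 Ω
Parallel: admittances add. Y = 1/(jωL) + jωC
Y = (0 + j0.000723) S
|Y| = 0.000723 S → |Z| = 1/|Y| = 1380 Ω, ∠Z = −∠Y = -90.0°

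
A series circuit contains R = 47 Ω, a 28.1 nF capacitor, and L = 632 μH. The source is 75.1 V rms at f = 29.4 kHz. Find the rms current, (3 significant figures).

ω = 2πf = 184700 rad/s
X_L = ωL = 117 Ω
X_C = 1/(ωC) = 193 Ω
Net reactance X = X_L − X_C = -75.9 Ω
Z = 47.0 − j75.9 Ω
|Z| = √(47.0² + 75.9²) = 89.3 Ω
I = V/|Z| = 75.1/89.3 = 841 mA

841 mA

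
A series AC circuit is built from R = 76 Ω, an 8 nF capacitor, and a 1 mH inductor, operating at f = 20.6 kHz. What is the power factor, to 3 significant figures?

ω = 2πf = 129400 rad/s
X_L = ωL = 129 Ω
X_C = 1/(ωC) = 966 Ω
Net reactance X = X_L − X_C = -836 Ω
Z = 76.0 − j836 Ω
|Z| = √(76.0² + 836²) = 840 Ω
∠Z = arctan(-836/76.0) = -84.8°
cos φ = cos(-84.8°) = 0.0905

0.0905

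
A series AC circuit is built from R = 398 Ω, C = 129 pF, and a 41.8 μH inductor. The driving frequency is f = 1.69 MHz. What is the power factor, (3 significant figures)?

0.812

ω = 2πf = 1.062e+07 rad/s
X_L = ωL = 444 Ω
X_C = 1/(ωC) = 730 Ω
Net reactance X = X_L − X_C = -286 Ω
Z = 398 − j286 Ω
|Z| = √(398² + 286²) = 490 Ω
∠Z = arctan(-286/398) = -35.7°
cos φ = cos(-35.7°) = 0.812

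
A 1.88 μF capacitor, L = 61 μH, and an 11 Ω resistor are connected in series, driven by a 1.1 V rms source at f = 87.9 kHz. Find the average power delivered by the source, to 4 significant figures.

11.17 mW

ω = 2πf = 552300 rad/s
X_L = ωL = 33.69 Ω
X_C = 1/(ωC) = 0.9631 Ω
Net reactance X = X_L − X_C = 32.73 Ω
Z = 11.00 + j32.73 Ω
|Z| = √(11.00² + 32.73²) = 34.53 Ω
∠Z = arctan(32.73/11.00) = 71.42°
I = V/|Z| = 31.86 mA
P = VI cos φ = 1.1 × 0.03186 × cos(71.42°) = 11.17 mW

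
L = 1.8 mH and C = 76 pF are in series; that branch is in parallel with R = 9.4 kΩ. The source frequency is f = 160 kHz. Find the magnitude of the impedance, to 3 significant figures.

ω = 2πf = 1.005e+06 rad/s
X_L = ωL = 1810 Ω
X_C = 1/(ωC) = 13100 Ω
Branch 1: Z₁ = R = 9400 Ω
Branch 2 (series LC): Z₂ = j(X_L − X_C) = −j11300 Ω
Parallel: Z = Z₁Z₂/(Z₁+Z₂), |Z| = 7220 Ω, ∠Z = -39.8°

7220 Ω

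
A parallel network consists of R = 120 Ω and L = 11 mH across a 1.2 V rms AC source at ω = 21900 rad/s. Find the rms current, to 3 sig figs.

11.2 mA

X_L = ωL = 241 Ω
Parallel: admittances add. Y = 1/R + 1/(jωL)
Y = (0.00833 − j0.00415) S
|Y| = 0.00931 S → |Z| = 1/|Y| = 107 Ω, ∠Z = −∠Y = 26.5°
I = V/|Z| = 1.2/107 = 11.2 mA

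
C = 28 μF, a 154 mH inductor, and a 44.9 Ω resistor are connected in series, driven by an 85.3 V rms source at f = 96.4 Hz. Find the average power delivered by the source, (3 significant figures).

ω = 2πf = 605.7 rad/s
X_L = ωL = 93.3 Ω
X_C = 1/(ωC) = 59.0 Ω
Net reactance X = X_L − X_C = 34.3 Ω
Z = 44.9 + j34.3 Ω
|Z| = √(44.9² + 34.3²) = 56.5 Ω
∠Z = arctan(34.3/44.9) = 37.4°
I = V/|Z| = 1.51 A
P = VI cos φ = 85.3 × 1.51 × cos(37.4°) = 102 W

102 W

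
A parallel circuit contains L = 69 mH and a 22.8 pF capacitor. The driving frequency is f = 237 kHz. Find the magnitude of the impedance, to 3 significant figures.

41300 Ω

ω = 2πf = 1.489e+06 rad/s
X_L = ωL = 103000 Ω
X_C = 1/(ωC) = 29500 Ω
Parallel: admittances add. Y = 1/(jωL) + jωC
Y = (0 + j2.42e-05) S
|Y| = 2.42e-05 S → |Z| = 1/|Y| = 41300 Ω, ∠Z = −∠Y = -90.0°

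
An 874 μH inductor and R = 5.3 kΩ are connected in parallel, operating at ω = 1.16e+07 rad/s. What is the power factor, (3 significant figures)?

0.886

X_L = ωL = 10100 Ω
Parallel: admittances add. Y = 1/R + 1/(jωL)
Y = (0.000189 − j9.86e-05) S
|Y| = 0.000213 S → |Z| = 1/|Y| = 4700 Ω, ∠Z = −∠Y = 27.6°
cos φ = cos(27.6°) = 0.886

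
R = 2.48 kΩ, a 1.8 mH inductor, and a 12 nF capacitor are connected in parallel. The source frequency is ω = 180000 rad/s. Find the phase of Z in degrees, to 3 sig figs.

X_L = ωL = 324 Ω
X_C = 1/(ωC) = 463 Ω
Parallel: admittances add. Y = 1/R + 1/(jωL) + jωC
Y = (0.000403 − j0.000926) S
|Y| = 0.00101 S → |Z| = 1/|Y| = 990 Ω, ∠Z = −∠Y = 66.5°

66.5°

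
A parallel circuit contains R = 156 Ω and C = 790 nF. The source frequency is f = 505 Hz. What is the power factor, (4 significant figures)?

0.9313

ω = 2πf = 3173 rad/s
X_C = 1/(ωC) = 398.9 Ω
Parallel: admittances add. Y = 1/R + jωC
Y = (0.006410 + j0.002507) S
|Y| = 0.006883 S → |Z| = 1/|Y| = 145.3 Ω, ∠Z = −∠Y = -21.36°
cos φ = cos(-21.36°) = 0.9313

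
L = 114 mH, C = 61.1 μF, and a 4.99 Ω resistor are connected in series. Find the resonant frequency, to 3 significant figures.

60.3 Hz

ω₀ = 1/√(LC) = 1/√(0.114 × 6.11e-05) = 378.9 rad/s
f₀ = ω₀/(2π) = 60.3 Hz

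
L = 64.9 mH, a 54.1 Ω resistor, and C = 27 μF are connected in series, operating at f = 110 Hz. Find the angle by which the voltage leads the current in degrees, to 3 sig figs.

-9.17°

ω = 2πf = 691.2 rad/s
X_L = ωL = 44.9 Ω
X_C = 1/(ωC) = 53.6 Ω
Net reactance X = X_L − X_C = -8.73 Ω
Z = 54.1 − j8.73 Ω
|Z| = √(54.1² + 8.73²) = 54.8 Ω
∠Z = arctan(-8.73/54.1) = -9.17°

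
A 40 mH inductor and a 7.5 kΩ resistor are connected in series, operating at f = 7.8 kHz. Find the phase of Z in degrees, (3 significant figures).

14.6°

ω = 2πf = 49010 rad/s
X_L = ωL = 1960 Ω
Z = 7500 + j1960 Ω
|Z| = √(7500² + 1960²) = 7750 Ω
∠Z = arctan(1960/7500) = 14.6°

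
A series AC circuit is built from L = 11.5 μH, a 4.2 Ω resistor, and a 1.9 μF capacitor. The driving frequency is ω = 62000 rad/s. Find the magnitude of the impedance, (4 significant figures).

X_L = ωL = 0.7130 Ω
X_C = 1/(ωC) = 8.489 Ω
Net reactance X = X_L − X_C = -7.776 Ω
Z = 4.200 − j7.776 Ω
|Z| = √(4.200² + 7.776²) = 8.838 Ω

8.838 Ω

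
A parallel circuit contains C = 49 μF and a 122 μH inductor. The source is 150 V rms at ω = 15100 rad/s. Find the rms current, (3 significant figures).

X_L = ωL = 1.84 Ω
X_C = 1/(ωC) = 1.35 Ω
Parallel: admittances add. Y = 1/(jωL) + jωC
Y = (0 + j0.197) S
|Y| = 0.197 S → |Z| = 1/|Y| = 5.07 Ω, ∠Z = −∠Y = -90.0°
I = V/|Z| = 150/5.07 = 29.6 A

29.6 A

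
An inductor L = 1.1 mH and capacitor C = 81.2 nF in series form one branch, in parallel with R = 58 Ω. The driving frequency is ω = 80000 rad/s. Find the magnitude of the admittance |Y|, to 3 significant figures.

23.0 mS

X_L = ωL = 88.0 Ω
X_C = 1/(ωC) = 154 Ω
Branch 1: Z₁ = R = 58.0 Ω
Branch 2 (series LC): Z₂ = j(X_L − X_C) = −j65.9 Ω
Parallel: Z = Z₁Z₂/(Z₁+Z₂), |Z| = 43.6 Ω, ∠Z = -41.3°
|Y| = 1/|Z| = 23.0 mS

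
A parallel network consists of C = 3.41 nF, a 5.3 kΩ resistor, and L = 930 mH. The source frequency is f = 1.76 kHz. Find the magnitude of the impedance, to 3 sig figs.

5050 Ω

ω = 2πf = 11060 rad/s
X_L = ωL = 10300 Ω
X_C = 1/(ωC) = 26500 Ω
Parallel: admittances add. Y = 1/R + 1/(jωL) + jωC
Y = (0.000189 − j5.95e-05) S
|Y| = 0.000198 S → |Z| = 1/|Y| = 5050 Ω, ∠Z = −∠Y = 17.5°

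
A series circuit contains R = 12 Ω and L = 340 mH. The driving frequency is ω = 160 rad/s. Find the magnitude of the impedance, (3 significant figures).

55.7 Ω

X_L = ωL = 54.4 Ω
Z = 12.0 + j54.4 Ω
|Z| = √(12.0² + 54.4²) = 55.7 Ω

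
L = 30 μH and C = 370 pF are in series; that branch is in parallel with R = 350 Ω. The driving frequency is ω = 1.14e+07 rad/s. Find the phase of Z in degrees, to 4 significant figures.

X_L = ωL = 342.0 Ω
X_C = 1/(ωC) = 237.1 Ω
Branch 1: Z₁ = R = 350.0 Ω
Branch 2 (series LC): Z₂ = j(X_L − X_C) = j104.9 Ω
Parallel: Z = Z₁Z₂/(Z₁+Z₂), |Z| = 100.5 Ω, ∠Z = 73.31°

73.31°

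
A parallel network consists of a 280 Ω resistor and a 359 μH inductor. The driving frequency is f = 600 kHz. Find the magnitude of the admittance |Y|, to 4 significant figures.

ω = 2πf = 3.77e+06 rad/s
X_L = ωL = 1353 Ω
Parallel: admittances add. Y = 1/R + 1/(jωL)
Y = (0.003571 − j0.0007389) S
|Y| = 0.003647 S → |Z| = 1/|Y| = 274.2 Ω, ∠Z = −∠Y = 11.69°

3.647 mS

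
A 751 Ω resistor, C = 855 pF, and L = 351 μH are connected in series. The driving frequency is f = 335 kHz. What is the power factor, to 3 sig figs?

ω = 2πf = 2.105e+06 rad/s
X_L = ωL = 739 Ω
X_C = 1/(ωC) = 556 Ω
Net reactance X = X_L − X_C = 183 Ω
Z = 751 + j183 Ω
|Z| = √(751² + 183²) = 773 Ω
∠Z = arctan(183/751) = 13.7°
cos φ = cos(13.7°) = 0.972

0.972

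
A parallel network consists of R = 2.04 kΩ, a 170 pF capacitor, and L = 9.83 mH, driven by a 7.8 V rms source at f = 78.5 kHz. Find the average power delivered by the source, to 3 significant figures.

29.8 mW

ω = 2πf = 493200 rad/s
X_L = ωL = 4850 Ω
X_C = 1/(ωC) = 11900 Ω
Parallel: admittances add. Y = 1/R + 1/(jωL) + jωC
Y = (0.000490 − j0.000122) S
|Y| = 0.000505 S → |Z| = 1/|Y| = 1980 Ω, ∠Z = −∠Y = 14.0°
I = V/|Z| = 3.94 mA
P = VI cos φ = 7.8 × 0.00394 × cos(14.0°) = 29.8 mW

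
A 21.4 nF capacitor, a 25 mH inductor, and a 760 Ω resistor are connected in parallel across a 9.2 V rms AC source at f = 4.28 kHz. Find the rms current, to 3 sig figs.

ω = 2πf = 26890 rad/s
X_L = ωL = 672 Ω
X_C = 1/(ωC) = 1740 Ω
Parallel: admittances add. Y = 1/R + 1/(jωL) + jωC
Y = (0.00132 − j0.000912) S
|Y| = 0.00160 S → |Z| = 1/|Y| = 625 Ω, ∠Z = −∠Y = 34.7°
I = V/|Z| = 9.2/625 = 14.7 mA

14.7 mA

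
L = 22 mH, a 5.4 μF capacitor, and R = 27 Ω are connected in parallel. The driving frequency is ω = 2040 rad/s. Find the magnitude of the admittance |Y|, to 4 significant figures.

38.71 mS

X_L = ωL = 44.88 Ω
X_C = 1/(ωC) = 90.78 Ω
Parallel: admittances add. Y = 1/R + 1/(jωL) + jωC
Y = (0.03704 − j0.01127) S
|Y| = 0.03871 S → |Z| = 1/|Y| = 25.83 Ω, ∠Z = −∠Y = 16.92°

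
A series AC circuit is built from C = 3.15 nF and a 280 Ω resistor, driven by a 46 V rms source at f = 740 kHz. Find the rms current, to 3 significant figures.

160 mA

ω = 2πf = 4.65e+06 rad/s
X_C = 1/(ωC) = 68.3 Ω
Z = 280 − j68.3 Ω
|Z| = √(280² + 68.3²) = 288 Ω
I = V/|Z| = 46/288 = 160 mA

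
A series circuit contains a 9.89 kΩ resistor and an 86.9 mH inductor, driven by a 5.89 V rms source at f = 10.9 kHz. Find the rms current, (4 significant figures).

510.3 μA

ω = 2πf = 68490 rad/s
X_L = ωL = 5951 Ω
Z = 9890 + j5951 Ω
|Z| = √(9890² + 5951²) = 11540 Ω
I = V/|Z| = 5.89/11540 = 510.3 μA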